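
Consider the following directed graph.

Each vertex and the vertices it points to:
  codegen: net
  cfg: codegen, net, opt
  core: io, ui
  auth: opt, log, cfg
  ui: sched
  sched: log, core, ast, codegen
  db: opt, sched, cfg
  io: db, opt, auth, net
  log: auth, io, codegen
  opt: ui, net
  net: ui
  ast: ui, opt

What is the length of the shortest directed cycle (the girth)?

2

For each vertex v, BFS finds the shortest path from v back to v.
The shortest such closed walk is log → auth → log, length 2.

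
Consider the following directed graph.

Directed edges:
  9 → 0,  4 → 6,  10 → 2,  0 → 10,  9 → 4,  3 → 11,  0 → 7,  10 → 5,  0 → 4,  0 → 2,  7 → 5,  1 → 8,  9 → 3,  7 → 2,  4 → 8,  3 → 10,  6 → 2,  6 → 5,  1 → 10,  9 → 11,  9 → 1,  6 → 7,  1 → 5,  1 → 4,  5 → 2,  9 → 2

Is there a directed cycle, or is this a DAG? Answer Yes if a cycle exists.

No

DFS with white/gray/black marking, starting from 1:
1 gray
  10 gray
    5 gray
      2 gray
      2 black
    5 black
    10→2: 2 black — skip
  10 black
  8 gray
  8 black
  4 gray
    4→8: 8 black — skip
    6 gray
      7 gray
        7→2: 2 black — skip
        7→5: 5 black — skip
      7 black
      6→5: 5 black — skip
      6→2: 2 black — skip
    6 black
  4 black
  1→5: 5 black — skip
1 black
0 gray
  0→2: 2 black — skip
  0→4: 4 black — skip
  0→7: 7 black — skip
  0→10: 10 black — skip
0 black
3 gray
  3→10: 10 black — skip
  11 gray
  11 black
3 black
9 gray
  9→1: 1 black — skip
  9→0: 0 black — skip
  9→2: 2 black — skip
  9→11: 11 black — skip
  9→3: 3 black — skip
  9→4: 4 black — skip
9 black
Every edge goes to a white or black vertex — no back edge, so the graph is acyclic.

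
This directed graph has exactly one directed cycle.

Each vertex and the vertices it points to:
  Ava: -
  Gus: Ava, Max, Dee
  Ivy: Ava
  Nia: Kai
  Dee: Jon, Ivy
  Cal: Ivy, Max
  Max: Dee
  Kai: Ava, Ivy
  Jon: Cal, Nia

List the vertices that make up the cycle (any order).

DFS with gray/black marking from Max:
Max gray
  Dee gray
    Jon gray
      Cal gray
        Ivy gray
          Ava gray
          Ava black
        Ivy black
        Cal→Max: Max is gray → back edge
Back edge closes the cycle Max → Dee → Jon → Cal → Max; its vertices are {Cal, Dee, Jon, Max}.

Cal, Dee, Jon, Max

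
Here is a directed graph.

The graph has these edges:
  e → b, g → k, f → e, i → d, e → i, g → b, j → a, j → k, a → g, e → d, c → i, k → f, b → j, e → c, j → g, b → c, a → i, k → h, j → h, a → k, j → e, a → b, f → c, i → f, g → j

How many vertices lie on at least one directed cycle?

A vertex is on a directed cycle iff it belongs to a strongly connected component of size ≥ 2 (or has a self-loop).
The vertices on cycles are {a, b, c, e, f, g, i, j, k} — 9 in total.

9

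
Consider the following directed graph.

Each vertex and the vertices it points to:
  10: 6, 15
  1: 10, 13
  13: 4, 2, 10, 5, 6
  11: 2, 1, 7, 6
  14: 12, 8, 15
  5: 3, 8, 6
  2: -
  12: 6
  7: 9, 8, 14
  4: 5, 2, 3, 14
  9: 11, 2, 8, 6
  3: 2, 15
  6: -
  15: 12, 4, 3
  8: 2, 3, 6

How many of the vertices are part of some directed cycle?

9

A vertex is on a directed cycle iff it belongs to a strongly connected component of size ≥ 2 (or has a self-loop).
The vertices on cycles are {3, 4, 5, 7, 8, 9, 11, 14, 15} — 9 in total.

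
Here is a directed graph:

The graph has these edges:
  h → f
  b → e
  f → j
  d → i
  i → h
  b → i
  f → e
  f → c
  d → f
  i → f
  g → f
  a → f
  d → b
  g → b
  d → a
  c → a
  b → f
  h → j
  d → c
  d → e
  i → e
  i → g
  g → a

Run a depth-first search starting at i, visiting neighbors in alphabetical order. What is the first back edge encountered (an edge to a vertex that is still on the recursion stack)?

a->f

DFS from i (visiting neighbors in alphabetical order); mark gray on enter, black on exit:
i gray
  e gray
  e black
  f gray
    c gray
      a gray
        a→f: f is gray → back edge
First back edge: a → f.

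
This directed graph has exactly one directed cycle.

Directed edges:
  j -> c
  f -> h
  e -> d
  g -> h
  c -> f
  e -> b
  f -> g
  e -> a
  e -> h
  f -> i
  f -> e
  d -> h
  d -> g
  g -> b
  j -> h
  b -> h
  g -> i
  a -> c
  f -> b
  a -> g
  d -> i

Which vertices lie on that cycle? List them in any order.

a, c, e, f

DFS with gray/black marking from c:
c gray
  f gray
    i gray
    i black
    e gray
      b gray
        h gray
        h black
      b black
      a gray
        g gray
          g→i: i black — skip
          g→b: b black — skip
          g→h: h black — skip
        g black
        a→c: c is gray → back edge
Back edge closes the cycle c → f → e → a → c; its vertices are {a, c, e, f}.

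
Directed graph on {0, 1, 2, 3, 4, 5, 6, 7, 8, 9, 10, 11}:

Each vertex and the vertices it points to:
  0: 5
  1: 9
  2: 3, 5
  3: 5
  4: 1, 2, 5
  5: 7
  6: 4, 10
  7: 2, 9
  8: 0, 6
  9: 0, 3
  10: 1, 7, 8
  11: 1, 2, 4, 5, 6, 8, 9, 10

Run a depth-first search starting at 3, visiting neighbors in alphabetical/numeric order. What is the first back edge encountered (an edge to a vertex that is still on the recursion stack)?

2→3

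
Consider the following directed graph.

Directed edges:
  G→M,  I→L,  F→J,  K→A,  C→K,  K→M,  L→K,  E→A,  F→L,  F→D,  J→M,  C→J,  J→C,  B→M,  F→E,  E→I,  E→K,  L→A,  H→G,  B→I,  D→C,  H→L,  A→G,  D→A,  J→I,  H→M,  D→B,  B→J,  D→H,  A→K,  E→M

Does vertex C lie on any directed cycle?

C is on a cycle iff C can reach itself via ≥1 edge.
C → J → C — yes.

Yes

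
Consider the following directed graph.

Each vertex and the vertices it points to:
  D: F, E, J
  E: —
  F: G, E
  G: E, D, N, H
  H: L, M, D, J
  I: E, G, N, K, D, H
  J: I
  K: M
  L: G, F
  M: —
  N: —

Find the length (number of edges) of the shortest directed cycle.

For each vertex v, BFS finds the shortest path from v back to v.
The shortest such closed walk is I → H → J → I, length 3.

3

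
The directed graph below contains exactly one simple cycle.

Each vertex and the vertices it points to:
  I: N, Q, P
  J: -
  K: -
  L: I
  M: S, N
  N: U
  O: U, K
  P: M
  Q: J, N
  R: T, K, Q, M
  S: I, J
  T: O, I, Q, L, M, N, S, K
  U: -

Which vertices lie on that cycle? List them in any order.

I, M, P, S

DFS with gray/black marking from I:
I gray
  N gray
    U gray
    U black
  N black
  Q gray
    J gray
    J black
    Q→N: N black — skip
  Q black
  P gray
    M gray
      S gray
        S→I: I is gray → back edge
Back edge closes the cycle I → P → M → S → I; its vertices are {I, M, P, S}.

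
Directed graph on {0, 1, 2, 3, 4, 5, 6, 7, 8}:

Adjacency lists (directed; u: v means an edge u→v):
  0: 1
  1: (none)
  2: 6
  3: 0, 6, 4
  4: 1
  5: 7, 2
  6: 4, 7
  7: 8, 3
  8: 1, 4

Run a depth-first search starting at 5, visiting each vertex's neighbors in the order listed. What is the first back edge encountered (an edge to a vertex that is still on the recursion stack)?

6→7

DFS from 5 (visiting each vertex's neighbors in the order listed); mark gray on enter, black on exit:
5 gray
  7 gray
    8 gray
      1 gray
      1 black
      4 gray
        4→1: 1 black — skip
      4 black
    8 black
    3 gray
      0 gray
        0→1: 1 black — skip
      0 black
      6 gray
        6→4: 4 black — skip
        6→7: 7 is gray → back edge
First back edge: 6 → 7.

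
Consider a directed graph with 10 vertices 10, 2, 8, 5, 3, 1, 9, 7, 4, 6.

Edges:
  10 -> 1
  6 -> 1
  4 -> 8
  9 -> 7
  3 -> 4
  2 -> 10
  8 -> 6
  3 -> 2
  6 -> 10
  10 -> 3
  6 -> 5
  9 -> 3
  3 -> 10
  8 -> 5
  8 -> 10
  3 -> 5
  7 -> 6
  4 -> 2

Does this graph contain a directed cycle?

DFS with white/gray/black marking, starting from 4:
4 gray
  8 gray
    6 gray
      5 gray
      5 black
      1 gray
      1 black
      10 gray
        3 gray
          3→5: 5 black — skip
          2 gray
            2→10: 10 is gray → back edge
Back edge found, so a cycle exists: 10 → 3 → 2 → 10.

Yes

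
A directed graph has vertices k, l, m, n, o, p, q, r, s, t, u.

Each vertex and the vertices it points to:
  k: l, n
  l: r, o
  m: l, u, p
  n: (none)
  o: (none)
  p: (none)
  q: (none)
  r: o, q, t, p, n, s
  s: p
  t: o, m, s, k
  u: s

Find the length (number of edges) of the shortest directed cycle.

4

For each vertex v, BFS finds the shortest path from v back to v.
The shortest such closed walk is l → r → t → m → l, length 4.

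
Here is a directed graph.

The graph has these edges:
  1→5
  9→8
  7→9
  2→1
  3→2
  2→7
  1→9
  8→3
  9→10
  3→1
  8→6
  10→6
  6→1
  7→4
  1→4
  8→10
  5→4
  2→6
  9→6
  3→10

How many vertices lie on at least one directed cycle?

A vertex is on a directed cycle iff it belongs to a strongly connected component of size ≥ 2 (or has a self-loop).
The vertices on cycles are {1, 2, 3, 6, 7, 8, 9, 10} — 8 in total.

8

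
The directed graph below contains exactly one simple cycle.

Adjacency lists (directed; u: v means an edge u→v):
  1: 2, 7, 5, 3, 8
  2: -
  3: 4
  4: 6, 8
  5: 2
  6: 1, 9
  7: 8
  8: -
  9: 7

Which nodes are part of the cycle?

1, 3, 4, 6

DFS with gray/black marking from 6:
6 gray
  1 gray
    2 gray
    2 black
    7 gray
      8 gray
      8 black
    7 black
    5 gray
      5→2: 2 black — skip
    5 black
    3 gray
      4 gray
        4→6: 6 is gray → back edge
Back edge closes the cycle 6 → 1 → 3 → 4 → 6; its vertices are {1, 3, 4, 6}.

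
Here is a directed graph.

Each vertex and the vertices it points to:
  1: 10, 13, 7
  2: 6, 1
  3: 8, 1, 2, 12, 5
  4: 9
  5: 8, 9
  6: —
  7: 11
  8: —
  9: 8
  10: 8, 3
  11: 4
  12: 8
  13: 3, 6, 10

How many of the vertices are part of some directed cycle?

A vertex is on a directed cycle iff it belongs to a strongly connected component of size ≥ 2 (or has a self-loop).
The vertices on cycles are {1, 2, 3, 10, 13} — 5 in total.

5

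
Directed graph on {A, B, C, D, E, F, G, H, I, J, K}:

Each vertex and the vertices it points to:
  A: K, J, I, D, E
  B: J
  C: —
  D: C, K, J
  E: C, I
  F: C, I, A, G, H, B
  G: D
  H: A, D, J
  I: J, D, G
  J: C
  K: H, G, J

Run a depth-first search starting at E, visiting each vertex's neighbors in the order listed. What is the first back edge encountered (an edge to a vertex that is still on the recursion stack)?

A->K

DFS from E (visiting each vertex's neighbors in the order listed); mark gray on enter, black on exit:
E gray
  C gray
  C black
  I gray
    J gray
      J→C: C black — skip
    J black
    D gray
      D→C: C black — skip
      K gray
        H gray
          A gray
            A→K: K is gray → back edge
First back edge: A → K.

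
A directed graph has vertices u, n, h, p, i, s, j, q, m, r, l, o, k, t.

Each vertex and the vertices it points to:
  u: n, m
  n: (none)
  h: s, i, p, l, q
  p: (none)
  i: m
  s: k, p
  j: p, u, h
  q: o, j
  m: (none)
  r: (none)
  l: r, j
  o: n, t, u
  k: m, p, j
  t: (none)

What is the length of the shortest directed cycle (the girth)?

3

For each vertex v, BFS finds the shortest path from v back to v.
The shortest such closed walk is q → j → h → q, length 3.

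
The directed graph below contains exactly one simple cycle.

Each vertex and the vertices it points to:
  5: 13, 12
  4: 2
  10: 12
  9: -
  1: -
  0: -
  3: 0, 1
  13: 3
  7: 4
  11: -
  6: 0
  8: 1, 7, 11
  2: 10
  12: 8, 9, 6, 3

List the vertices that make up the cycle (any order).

2, 4, 7, 8, 10, 12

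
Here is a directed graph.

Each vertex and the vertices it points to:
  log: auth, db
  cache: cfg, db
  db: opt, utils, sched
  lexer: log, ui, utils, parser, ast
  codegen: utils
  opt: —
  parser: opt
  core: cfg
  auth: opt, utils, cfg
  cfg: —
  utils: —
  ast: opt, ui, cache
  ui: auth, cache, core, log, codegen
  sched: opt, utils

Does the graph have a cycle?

DFS with white/gray/black marking, starting from utils:
utils gray
utils black
log gray
  auth gray
    opt gray
    opt black
    auth→utils: utils black — skip
    cfg gray
    cfg black
  auth black
  db gray
    db→opt: opt black — skip
    db→utils: utils black — skip
    sched gray
      sched→opt: opt black — skip
      sched→utils: utils black — skip
    sched black
  db black
log black
cache gray
  cache→cfg: cfg black — skip
  cache→db: db black — skip
cache black
lexer gray
  lexer→log: log black — skip
  ui gray
    ui→auth: auth black — skip
    ui→cache: cache black — skip
    core gray
      core→cfg: cfg black — skip
    core black
    ui→log: log black — skip
    codegen gray
      codegen→utils: utils black — skip
    codegen black
  ui black
  lexer→utils: utils black — skip
  parser gray
    parser→opt: opt black — skip
  parser black
  ast gray
    ast→opt: opt black — skip
    ast→ui: ui black — skip
    ast→cache: cache black — skip
  ast black
lexer black
Every edge goes to a white or black vertex — no back edge, so the graph is acyclic.

No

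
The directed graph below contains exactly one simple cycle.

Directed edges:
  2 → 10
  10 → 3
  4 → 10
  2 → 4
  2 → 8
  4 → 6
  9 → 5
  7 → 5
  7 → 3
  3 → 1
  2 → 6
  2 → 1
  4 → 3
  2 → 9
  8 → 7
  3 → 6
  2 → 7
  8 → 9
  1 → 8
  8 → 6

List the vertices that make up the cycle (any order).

1, 3, 7, 8

DFS with gray/black marking from 8:
8 gray
  9 gray
    5 gray
    5 black
  9 black
  7 gray
    3 gray
      1 gray
        1→8: 8 is gray → back edge
Back edge closes the cycle 8 → 7 → 3 → 1 → 8; its vertices are {1, 3, 7, 8}.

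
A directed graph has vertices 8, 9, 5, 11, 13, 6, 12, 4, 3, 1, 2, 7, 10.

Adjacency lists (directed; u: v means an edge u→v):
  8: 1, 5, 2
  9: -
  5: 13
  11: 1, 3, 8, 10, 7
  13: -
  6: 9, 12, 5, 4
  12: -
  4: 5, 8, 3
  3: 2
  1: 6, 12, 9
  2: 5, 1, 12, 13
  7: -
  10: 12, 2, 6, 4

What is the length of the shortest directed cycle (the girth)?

For each vertex v, BFS finds the shortest path from v back to v.
The shortest such closed walk is 4 → 8 → 1 → 6 → 4, length 4.

4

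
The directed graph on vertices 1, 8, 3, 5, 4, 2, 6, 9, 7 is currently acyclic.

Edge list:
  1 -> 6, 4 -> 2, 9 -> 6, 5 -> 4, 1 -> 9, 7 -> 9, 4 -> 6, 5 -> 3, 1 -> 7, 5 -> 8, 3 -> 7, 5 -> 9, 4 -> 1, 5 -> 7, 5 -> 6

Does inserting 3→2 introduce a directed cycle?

Adding 3→2 creates a cycle iff 2 can already reach 3.
Explore from 2: no path reaches 3. The graph stays acyclic.

No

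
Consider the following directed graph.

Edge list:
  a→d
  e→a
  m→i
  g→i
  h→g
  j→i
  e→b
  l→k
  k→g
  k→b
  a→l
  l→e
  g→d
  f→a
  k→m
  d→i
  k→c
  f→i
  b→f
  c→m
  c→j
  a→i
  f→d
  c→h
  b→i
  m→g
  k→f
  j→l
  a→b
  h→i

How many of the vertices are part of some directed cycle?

A vertex is on a directed cycle iff it belongs to a strongly connected component of size ≥ 2 (or has a self-loop).
The vertices on cycles are {a, b, c, e, f, j, k, l} — 8 in total.

8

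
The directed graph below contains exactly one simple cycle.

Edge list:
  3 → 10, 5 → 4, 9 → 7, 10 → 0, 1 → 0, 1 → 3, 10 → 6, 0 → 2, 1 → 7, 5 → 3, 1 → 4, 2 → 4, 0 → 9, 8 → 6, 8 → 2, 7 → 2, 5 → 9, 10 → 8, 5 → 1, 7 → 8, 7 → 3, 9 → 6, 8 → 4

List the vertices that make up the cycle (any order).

0, 3, 7, 9, 10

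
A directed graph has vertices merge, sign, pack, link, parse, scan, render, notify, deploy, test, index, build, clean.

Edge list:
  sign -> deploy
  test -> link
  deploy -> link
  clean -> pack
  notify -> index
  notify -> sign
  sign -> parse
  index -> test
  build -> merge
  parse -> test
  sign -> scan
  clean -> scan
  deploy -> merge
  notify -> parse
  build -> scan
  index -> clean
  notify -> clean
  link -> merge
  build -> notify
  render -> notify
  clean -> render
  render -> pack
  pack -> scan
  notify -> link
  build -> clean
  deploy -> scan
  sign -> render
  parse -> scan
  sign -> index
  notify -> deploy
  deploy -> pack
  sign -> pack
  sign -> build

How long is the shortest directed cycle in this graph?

For each vertex v, BFS finds the shortest path from v back to v.
The shortest such closed walk is notify → sign → render → notify, length 3.

3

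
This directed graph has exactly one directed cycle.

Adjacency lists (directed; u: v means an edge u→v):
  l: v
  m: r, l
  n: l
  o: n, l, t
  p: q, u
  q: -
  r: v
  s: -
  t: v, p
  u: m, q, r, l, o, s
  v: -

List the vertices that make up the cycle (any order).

o, p, t, u

DFS with gray/black marking from u:
u gray
  m gray
    r gray
      v gray
      v black
    r black
    l gray
      l→v: v black — skip
    l black
  m black
  q gray
  q black
  u→r: r black — skip
  u→l: l black — skip
  o gray
    n gray
      n→l: l black — skip
    n black
    o→l: l black — skip
    t gray
      t→v: v black — skip
      p gray
        p→q: q black — skip
        p→u: u is gray → back edge
Back edge closes the cycle u → o → t → p → u; its vertices are {o, p, t, u}.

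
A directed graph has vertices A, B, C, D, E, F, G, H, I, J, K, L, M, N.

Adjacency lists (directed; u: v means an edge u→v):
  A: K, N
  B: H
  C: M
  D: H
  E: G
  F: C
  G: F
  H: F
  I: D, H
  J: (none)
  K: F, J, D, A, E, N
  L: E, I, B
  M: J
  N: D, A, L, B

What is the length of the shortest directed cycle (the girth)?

2

For each vertex v, BFS finds the shortest path from v back to v.
The shortest such closed walk is A → K → A, length 2.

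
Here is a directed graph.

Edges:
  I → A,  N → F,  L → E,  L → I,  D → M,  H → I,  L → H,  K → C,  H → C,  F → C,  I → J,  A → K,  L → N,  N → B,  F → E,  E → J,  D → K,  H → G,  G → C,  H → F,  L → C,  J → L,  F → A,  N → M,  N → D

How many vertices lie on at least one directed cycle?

A vertex is on a directed cycle iff it belongs to a strongly connected component of size ≥ 2 (or has a self-loop).
The vertices on cycles are {E, F, H, I, J, L, N} — 7 in total.

7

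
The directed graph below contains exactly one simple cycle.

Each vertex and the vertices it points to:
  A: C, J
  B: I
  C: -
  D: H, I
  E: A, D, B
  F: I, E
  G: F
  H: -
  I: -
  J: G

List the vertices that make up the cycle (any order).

A, E, F, G, J

DFS with gray/black marking from F:
F gray
  I gray
  I black
  E gray
    A gray
      C gray
      C black
      J gray
        G gray
          G→F: F is gray → back edge
Back edge closes the cycle F → E → A → J → G → F; its vertices are {A, E, F, G, J}.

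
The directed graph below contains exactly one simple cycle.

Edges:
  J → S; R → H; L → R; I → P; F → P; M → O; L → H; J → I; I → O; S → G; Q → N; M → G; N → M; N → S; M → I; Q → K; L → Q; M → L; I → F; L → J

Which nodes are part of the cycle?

DFS with gray/black marking from L:
L gray
  J gray
    I gray
      F gray
        P gray
        P black
      F black
      I→P: P black — skip
      O gray
      O black
    I black
    S gray
      G gray
      G black
    S black
  J black
  H gray
  H black
  R gray
    R→H: H black — skip
  R black
  Q gray
    N gray
      N→S: S black — skip
      M gray
        M→I: I black — skip
        M→G: G black — skip
        M→O: O black — skip
        M→L: L is gray → back edge
Back edge closes the cycle L → Q → N → M → L; its vertices are {L, M, N, Q}.

L, M, N, Q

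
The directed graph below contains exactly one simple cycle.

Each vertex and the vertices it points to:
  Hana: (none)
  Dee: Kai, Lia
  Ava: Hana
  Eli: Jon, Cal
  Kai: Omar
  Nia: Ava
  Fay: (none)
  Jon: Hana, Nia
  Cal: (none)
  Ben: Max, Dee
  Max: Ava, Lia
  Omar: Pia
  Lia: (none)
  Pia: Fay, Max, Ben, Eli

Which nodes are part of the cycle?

DFS with gray/black marking from Pia:
Pia gray
  Fay gray
  Fay black
  Max gray
    Ava gray
      Hana gray
      Hana black
    Ava black
    Lia gray
    Lia black
  Max black
  Ben gray
    Ben→Max: Max black — skip
    Dee gray
      Kai gray
        Omar gray
          Omar→Pia: Pia is gray → back edge
Back edge closes the cycle Pia → Ben → Dee → Kai → Omar → Pia; its vertices are {Ben, Dee, Kai, Pia, Omar}.

Ben, Dee, Kai, Pia, Omar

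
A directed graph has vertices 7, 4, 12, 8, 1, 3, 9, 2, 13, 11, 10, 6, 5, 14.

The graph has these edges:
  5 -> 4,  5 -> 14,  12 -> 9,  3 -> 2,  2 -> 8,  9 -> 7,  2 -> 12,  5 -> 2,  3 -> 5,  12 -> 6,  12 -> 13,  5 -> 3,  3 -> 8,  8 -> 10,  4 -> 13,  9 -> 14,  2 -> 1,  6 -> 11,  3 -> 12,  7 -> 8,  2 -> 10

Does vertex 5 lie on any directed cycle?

Yes

5 is on a cycle iff 5 can reach itself via ≥1 edge.
5 → 3 → 5 — yes.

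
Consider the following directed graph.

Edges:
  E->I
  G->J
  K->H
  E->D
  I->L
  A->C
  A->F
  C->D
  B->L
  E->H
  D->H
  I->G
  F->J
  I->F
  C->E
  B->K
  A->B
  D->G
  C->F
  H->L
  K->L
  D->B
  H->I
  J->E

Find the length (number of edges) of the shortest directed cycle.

For each vertex v, BFS finds the shortest path from v back to v.
The shortest such closed walk is E → I → F → J → E, length 4.

4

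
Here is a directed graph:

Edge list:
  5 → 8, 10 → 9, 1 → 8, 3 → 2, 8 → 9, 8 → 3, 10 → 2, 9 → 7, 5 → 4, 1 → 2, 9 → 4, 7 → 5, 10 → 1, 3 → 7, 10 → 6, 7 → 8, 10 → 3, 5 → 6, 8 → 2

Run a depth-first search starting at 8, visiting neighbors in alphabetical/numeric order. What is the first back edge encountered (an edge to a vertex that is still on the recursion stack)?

5->8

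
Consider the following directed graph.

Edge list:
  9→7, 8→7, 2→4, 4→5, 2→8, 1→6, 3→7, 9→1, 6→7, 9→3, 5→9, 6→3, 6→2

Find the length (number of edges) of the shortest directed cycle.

6

For each vertex v, BFS finds the shortest path from v back to v.
The shortest such closed walk is 9 → 1 → 6 → 2 → 4 → 5 → 9, length 6.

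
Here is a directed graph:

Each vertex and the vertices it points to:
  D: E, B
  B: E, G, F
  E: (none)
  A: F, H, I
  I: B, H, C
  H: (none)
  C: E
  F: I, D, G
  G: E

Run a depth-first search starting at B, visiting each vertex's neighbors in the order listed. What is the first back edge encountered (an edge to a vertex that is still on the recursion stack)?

DFS from B (visiting each vertex's neighbors in the order listed); mark gray on enter, black on exit:
B gray
  E gray
  E black
  G gray
    G→E: E black — skip
  G black
  F gray
    I gray
      I→B: B is gray → back edge
First back edge: I → B.

I→B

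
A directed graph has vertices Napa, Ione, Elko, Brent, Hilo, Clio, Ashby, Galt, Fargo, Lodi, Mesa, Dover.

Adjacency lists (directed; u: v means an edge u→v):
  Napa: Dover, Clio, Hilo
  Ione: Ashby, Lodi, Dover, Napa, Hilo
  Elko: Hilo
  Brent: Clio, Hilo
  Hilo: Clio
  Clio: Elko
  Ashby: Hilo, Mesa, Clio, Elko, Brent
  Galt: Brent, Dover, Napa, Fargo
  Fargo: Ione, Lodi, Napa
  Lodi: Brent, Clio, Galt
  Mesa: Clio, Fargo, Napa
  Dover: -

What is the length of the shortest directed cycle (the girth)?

For each vertex v, BFS finds the shortest path from v back to v.
The shortest such closed walk is Fargo → Lodi → Galt → Fargo, length 3.

3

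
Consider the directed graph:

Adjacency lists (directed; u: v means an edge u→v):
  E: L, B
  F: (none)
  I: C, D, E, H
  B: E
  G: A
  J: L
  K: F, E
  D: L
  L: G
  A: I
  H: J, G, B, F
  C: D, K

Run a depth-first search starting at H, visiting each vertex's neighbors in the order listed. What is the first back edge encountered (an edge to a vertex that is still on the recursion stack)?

DFS from H (visiting each vertex's neighbors in the order listed); mark gray on enter, black on exit:
H gray
  J gray
    L gray
      G gray
        A gray
          I gray
            C gray
              D gray
                D→L: L is gray → back edge
First back edge: D → L.

D->L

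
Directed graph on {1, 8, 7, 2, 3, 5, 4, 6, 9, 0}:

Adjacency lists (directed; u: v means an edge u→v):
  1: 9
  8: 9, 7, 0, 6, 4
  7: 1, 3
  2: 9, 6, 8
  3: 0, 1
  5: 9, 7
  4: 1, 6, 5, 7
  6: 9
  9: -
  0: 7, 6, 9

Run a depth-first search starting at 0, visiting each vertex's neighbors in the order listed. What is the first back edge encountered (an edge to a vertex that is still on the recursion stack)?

3→0

DFS from 0 (visiting each vertex's neighbors in the order listed); mark gray on enter, black on exit:
0 gray
  7 gray
    1 gray
      9 gray
      9 black
    1 black
    3 gray
      3→0: 0 is gray → back edge
First back edge: 3 → 0.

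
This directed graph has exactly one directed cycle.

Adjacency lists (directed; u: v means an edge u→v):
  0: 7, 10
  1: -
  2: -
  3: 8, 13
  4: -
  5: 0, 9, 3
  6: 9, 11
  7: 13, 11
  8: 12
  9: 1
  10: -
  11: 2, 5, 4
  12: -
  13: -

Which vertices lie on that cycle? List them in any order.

0, 5, 7, 11

DFS with gray/black marking from 11:
11 gray
  2 gray
  2 black
  5 gray
    0 gray
      7 gray
        13 gray
        13 black
        7→11: 11 is gray → back edge
Back edge closes the cycle 11 → 5 → 0 → 7 → 11; its vertices are {0, 5, 7, 11}.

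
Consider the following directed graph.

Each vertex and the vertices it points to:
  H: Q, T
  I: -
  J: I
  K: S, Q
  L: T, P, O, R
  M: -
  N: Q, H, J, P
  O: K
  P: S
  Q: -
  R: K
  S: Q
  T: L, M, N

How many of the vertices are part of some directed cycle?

A vertex is on a directed cycle iff it belongs to a strongly connected component of size ≥ 2 (or has a self-loop).
The vertices on cycles are {H, L, N, T} — 4 in total.

4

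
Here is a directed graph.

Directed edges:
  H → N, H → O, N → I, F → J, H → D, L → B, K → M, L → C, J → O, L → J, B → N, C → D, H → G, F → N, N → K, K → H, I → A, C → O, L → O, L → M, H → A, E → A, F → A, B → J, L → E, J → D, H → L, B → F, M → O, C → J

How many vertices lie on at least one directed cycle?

6

A vertex is on a directed cycle iff it belongs to a strongly connected component of size ≥ 2 (or has a self-loop).
The vertices on cycles are {B, F, H, K, L, N} — 6 in total.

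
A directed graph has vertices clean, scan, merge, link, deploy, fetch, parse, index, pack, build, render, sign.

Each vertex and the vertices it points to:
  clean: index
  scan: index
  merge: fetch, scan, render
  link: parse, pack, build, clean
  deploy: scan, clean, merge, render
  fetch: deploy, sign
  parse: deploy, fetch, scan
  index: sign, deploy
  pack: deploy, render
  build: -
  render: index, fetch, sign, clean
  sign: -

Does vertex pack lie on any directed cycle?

No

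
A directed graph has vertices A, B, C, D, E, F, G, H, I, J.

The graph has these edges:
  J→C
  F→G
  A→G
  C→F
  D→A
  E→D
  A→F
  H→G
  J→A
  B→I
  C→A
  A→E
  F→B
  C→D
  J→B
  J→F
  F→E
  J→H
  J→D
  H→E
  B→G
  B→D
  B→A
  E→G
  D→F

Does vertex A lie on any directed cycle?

Yes

A is on a cycle iff A can reach itself via ≥1 edge.
A → F → B → A — yes.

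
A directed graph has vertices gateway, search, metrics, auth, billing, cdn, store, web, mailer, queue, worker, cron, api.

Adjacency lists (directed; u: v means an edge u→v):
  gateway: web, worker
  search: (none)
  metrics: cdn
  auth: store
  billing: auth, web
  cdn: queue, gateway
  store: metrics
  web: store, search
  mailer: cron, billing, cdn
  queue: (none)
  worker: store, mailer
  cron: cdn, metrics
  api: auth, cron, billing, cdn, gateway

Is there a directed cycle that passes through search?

No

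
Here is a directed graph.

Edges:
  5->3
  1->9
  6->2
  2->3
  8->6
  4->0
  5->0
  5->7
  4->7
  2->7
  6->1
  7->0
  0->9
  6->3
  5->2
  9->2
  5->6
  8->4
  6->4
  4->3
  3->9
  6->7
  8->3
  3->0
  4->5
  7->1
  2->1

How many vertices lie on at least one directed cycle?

9

A vertex is on a directed cycle iff it belongs to a strongly connected component of size ≥ 2 (or has a self-loop).
The vertices on cycles are {0, 1, 2, 3, 4, 5, 6, 7, 9} — 9 in total.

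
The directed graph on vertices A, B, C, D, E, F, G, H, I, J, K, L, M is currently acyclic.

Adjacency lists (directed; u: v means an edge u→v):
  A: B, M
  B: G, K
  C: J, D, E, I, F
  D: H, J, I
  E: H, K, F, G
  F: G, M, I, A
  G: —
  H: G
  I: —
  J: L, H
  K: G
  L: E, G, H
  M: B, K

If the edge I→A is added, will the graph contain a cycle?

No

Adding I→A creates a cycle iff A can already reach I.
Explore from A: no path reaches I. The graph stays acyclic.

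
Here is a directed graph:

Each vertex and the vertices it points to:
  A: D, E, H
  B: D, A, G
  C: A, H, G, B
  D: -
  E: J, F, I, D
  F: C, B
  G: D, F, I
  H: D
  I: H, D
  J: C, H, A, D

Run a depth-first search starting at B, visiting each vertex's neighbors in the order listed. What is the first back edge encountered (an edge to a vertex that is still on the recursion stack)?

C→A

DFS from B (visiting each vertex's neighbors in the order listed); mark gray on enter, black on exit:
B gray
  D gray
  D black
  A gray
    A→D: D black — skip
    E gray
      J gray
        C gray
          C→A: A is gray → back edge
First back edge: C → A.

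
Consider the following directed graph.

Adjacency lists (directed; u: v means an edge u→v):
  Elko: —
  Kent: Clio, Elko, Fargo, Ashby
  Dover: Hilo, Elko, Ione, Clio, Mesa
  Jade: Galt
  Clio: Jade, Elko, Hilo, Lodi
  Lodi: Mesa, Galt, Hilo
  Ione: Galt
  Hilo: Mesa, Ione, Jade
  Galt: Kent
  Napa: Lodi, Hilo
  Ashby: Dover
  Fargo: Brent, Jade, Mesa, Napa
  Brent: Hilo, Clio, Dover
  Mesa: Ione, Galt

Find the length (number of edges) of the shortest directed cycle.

4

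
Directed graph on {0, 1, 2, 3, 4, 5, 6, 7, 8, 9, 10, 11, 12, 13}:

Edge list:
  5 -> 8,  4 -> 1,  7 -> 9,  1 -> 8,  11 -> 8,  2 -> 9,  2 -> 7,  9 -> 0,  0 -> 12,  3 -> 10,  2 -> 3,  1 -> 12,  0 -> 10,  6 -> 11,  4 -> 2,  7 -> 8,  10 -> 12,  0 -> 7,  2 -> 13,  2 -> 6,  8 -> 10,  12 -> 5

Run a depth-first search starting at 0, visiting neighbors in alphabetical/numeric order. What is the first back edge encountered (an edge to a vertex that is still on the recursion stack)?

5→8

DFS from 0 (visiting neighbors in alphabetical/numeric order); mark gray on enter, black on exit:
0 gray
  7 gray
    8 gray
      10 gray
        12 gray
          5 gray
            5→8: 8 is gray → back edge
First back edge: 5 → 8.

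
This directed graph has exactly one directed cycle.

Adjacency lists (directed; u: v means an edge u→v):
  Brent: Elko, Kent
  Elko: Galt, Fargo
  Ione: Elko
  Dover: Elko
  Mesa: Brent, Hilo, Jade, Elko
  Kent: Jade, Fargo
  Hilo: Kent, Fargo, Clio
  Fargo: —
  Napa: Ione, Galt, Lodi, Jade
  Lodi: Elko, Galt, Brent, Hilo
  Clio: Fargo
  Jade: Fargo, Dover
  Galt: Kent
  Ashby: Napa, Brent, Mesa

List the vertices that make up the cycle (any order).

DFS with gray/black marking from Elko:
Elko gray
  Galt gray
    Kent gray
      Jade gray
        Fargo gray
        Fargo black
        Dover gray
          Dover→Elko: Elko is gray → back edge
Back edge closes the cycle Elko → Galt → Kent → Jade → Dover → Elko; its vertices are {Elko, Galt, Jade, Kent, Dover}.

Elko, Galt, Jade, Kent, Dover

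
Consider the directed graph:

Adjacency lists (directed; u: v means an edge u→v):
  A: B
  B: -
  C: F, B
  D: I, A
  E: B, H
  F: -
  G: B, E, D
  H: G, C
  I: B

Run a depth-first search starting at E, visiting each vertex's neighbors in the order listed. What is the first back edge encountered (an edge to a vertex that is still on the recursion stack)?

DFS from E (visiting each vertex's neighbors in the order listed); mark gray on enter, black on exit:
E gray
  B gray
  B black
  H gray
    G gray
      G→B: B black — skip
      G→E: E is gray → back edge
First back edge: G → E.

G→E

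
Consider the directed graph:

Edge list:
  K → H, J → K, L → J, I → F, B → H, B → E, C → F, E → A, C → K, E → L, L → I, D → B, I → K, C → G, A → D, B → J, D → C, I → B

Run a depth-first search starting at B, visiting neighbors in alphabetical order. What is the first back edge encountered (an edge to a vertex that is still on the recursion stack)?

DFS from B (visiting neighbors in alphabetical order); mark gray on enter, black on exit:
B gray
  E gray
    A gray
      D gray
        D→B: B is gray → back edge
First back edge: D → B.

D→B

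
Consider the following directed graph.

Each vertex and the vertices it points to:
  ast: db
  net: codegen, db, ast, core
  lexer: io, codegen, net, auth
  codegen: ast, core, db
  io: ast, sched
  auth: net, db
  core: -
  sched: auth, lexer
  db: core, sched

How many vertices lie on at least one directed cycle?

8

A vertex is on a directed cycle iff it belongs to a strongly connected component of size ≥ 2 (or has a self-loop).
The vertices on cycles are {db, io, ast, net, auth, lexer, sched, codegen} — 8 in total.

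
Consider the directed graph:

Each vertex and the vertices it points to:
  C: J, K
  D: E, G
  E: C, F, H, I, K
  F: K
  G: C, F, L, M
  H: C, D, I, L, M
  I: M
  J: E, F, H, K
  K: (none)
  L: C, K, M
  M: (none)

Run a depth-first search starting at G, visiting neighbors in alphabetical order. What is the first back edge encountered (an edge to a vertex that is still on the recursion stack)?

DFS from G (visiting neighbors in alphabetical order); mark gray on enter, black on exit:
G gray
  C gray
    J gray
      E gray
        E→C: C is gray → back edge
First back edge: E → C.

E→C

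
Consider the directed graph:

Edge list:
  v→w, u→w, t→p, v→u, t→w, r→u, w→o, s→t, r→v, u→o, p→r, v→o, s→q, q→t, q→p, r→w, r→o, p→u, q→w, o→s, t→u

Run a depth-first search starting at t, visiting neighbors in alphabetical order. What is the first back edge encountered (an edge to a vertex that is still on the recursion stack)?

q→p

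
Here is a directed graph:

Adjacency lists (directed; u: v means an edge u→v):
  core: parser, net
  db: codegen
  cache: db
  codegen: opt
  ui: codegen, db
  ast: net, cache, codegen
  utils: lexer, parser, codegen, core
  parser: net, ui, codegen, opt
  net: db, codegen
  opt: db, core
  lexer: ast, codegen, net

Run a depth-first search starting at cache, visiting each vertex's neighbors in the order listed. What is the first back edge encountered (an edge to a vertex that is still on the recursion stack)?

DFS from cache (visiting each vertex's neighbors in the order listed); mark gray on enter, black on exit:
cache gray
  db gray
    codegen gray
      opt gray
        opt→db: db is gray → back edge
First back edge: opt → db.

opt->db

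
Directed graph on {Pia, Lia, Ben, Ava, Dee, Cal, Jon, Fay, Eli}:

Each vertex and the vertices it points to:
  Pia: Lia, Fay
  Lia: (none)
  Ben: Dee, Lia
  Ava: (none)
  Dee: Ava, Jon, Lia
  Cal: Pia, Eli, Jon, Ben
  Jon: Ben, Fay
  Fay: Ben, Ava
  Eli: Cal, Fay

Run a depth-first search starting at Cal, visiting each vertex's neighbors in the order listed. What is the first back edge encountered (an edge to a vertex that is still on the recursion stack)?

DFS from Cal (visiting each vertex's neighbors in the order listed); mark gray on enter, black on exit:
Cal gray
  Pia gray
    Lia gray
    Lia black
    Fay gray
      Ben gray
        Dee gray
          Ava gray
          Ava black
          Jon gray
            Jon→Ben: Ben is gray → back edge
First back edge: Jon → Ben.

Jon→Ben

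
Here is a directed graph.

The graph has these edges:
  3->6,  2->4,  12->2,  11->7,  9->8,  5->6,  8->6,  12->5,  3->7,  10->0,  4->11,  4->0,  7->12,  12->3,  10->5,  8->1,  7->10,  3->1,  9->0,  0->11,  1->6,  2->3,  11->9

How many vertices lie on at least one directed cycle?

9

A vertex is on a directed cycle iff it belongs to a strongly connected component of size ≥ 2 (or has a self-loop).
The vertices on cycles are {0, 2, 3, 4, 7, 9, 10, 11, 12} — 9 in total.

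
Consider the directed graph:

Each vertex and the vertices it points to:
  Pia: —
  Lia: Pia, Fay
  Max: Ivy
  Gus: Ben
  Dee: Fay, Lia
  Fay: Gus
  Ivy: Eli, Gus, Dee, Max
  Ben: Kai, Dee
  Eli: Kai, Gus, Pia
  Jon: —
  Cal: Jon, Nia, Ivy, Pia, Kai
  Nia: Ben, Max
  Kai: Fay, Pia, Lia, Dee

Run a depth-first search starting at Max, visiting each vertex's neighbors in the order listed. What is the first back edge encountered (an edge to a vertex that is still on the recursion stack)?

DFS from Max (visiting each vertex's neighbors in the order listed); mark gray on enter, black on exit:
Max gray
  Ivy gray
    Eli gray
      Kai gray
        Fay gray
          Gus gray
            Ben gray
              Ben→Kai: Kai is gray → back edge
First back edge: Ben → Kai.

Ben->Kai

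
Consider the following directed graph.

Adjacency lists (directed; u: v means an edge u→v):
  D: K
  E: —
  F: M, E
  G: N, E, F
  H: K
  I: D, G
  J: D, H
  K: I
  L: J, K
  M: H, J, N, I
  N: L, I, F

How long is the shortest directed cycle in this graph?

For each vertex v, BFS finds the shortest path from v back to v.
The shortest such closed walk is M → N → F → M, length 3.

3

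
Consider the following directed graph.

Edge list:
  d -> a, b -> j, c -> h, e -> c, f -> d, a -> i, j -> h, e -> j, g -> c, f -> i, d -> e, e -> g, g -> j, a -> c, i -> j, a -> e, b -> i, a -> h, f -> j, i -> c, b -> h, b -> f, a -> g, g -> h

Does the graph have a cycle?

No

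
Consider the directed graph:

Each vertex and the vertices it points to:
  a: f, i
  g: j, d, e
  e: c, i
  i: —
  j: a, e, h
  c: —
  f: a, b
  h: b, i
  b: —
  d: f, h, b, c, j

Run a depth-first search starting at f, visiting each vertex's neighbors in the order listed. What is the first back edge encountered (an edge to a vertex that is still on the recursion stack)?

a->f

DFS from f (visiting each vertex's neighbors in the order listed); mark gray on enter, black on exit:
f gray
  a gray
    a→f: f is gray → back edge
First back edge: a → f.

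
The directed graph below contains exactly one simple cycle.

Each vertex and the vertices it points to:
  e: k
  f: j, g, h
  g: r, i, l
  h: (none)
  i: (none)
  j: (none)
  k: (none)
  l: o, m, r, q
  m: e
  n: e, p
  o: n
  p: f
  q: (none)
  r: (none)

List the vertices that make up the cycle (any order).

DFS with gray/black marking from n:
n gray
  e gray
    k gray
    k black
  e black
  p gray
    f gray
      j gray
      j black
      g gray
        r gray
        r black
        i gray
        i black
        l gray
          o gray
            o→n: n is gray → back edge
Back edge closes the cycle n → p → f → g → l → o → n; its vertices are {f, g, l, n, o, p}.

f, g, l, n, o, p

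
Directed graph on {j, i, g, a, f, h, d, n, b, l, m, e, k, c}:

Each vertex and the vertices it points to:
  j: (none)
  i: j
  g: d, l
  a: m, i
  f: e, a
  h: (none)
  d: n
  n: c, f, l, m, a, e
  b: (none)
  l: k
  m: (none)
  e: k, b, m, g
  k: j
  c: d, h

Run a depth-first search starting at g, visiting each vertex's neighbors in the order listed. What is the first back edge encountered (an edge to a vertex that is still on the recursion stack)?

c→d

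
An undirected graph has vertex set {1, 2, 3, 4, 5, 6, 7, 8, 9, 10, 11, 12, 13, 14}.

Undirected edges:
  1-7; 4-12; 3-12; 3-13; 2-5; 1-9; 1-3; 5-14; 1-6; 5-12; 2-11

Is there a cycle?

No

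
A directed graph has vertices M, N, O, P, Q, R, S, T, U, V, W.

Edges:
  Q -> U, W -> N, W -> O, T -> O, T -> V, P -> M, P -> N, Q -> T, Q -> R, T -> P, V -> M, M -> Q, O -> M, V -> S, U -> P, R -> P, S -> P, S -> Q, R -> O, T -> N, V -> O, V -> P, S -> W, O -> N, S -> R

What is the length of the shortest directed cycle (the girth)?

4

For each vertex v, BFS finds the shortest path from v back to v.
The shortest such closed walk is S → Q → T → V → S, length 4.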